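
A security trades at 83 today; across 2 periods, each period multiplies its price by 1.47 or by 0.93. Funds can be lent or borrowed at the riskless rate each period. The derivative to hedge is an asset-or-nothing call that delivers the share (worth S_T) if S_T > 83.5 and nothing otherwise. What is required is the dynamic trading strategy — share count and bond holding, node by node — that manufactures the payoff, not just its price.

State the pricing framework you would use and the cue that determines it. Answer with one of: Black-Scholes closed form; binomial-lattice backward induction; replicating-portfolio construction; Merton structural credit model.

Key observation: since the answer must list Δ and B at each node of the 1.47/0.93 lattice on 83, the replicating-portfolio method — solving the two-state system at every node — is the one that applies.

framework: replicating-portfolio construction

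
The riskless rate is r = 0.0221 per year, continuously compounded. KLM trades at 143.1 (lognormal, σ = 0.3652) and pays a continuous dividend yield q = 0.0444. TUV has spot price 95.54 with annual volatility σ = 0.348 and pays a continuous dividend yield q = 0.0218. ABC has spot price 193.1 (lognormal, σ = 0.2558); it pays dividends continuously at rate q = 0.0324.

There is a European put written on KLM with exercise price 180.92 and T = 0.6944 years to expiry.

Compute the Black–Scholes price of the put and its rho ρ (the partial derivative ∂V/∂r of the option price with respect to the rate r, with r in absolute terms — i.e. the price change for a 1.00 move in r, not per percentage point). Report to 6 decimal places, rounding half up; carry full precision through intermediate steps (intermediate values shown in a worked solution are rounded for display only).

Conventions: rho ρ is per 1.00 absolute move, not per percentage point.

σ√T = 0.3652·√0.6944 = 0.304324
d₁ = (ln(S/K) + (r−q+σ²/2)T) / (σ√T) = (ln(143.1/180.92) + (0.0221−0.0444+0.3652²/2)·0.6944) / 0.304324 = (-0.234511 + 0.030821) / 0.304324 = -0.669320
d₂ = d₁ − σ√T = -0.669320 − 0.304324 = -0.973644
e^{−rT} = 0.984771
e^{−qT} = 0.969639
N(−d₁) = 0.748354,  N(−d₂) = 0.834883
Put price V = K·e^{−rT}·N(−d₂) − S·e^{−qT}·N(−d₁) = 148.746778 − 103.838179 = 44.908599
ρ = −K·T·e^{−rT}·N(−d₂) = -103.289763

price = 44.908599
ρ = -103.289763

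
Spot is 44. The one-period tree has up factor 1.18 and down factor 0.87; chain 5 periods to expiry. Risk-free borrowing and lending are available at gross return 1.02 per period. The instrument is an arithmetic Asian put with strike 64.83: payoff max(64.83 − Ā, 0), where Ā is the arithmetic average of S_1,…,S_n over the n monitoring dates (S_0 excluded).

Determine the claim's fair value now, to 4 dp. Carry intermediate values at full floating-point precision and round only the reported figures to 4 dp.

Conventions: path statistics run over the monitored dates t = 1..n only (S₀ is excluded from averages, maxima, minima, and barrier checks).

price = 16.7446

Set p* = 0.4839 (from d < R < u); the path-dependent value is the discounted p*-expectation over all price paths.
Enumerate all 2^5 = 32 price paths (U = up ×1.18, D = down ×0.87); each path with k up-moves has probability p*^k·(1−p*)^(5−k).
DDDDD: Ā=29.5391, payoff=35.2909, prob=0.036626
UDDDD: Ā=40.0646, payoff=24.7654, prob=0.034337
DUDDD: Ā=37.3366, payoff=27.4934, prob=0.034337
UUDDD: Ā=50.6404, payoff=14.1896, prob=0.032191
DDUDD: Ā=34.9632, payoff=29.8668, prob=0.034337
UDUDD: Ā=47.4214, payoff=17.4086, prob=0.032191
DUUDD: Ā=44.6934, payoff=20.1366, prob=0.032191
UUUDD: Ā=60.6186, payoff=4.2114, prob=0.030179
DDDUD: Ā=32.8984, payoff=31.9316, prob=0.034337
UDDUD: Ā=44.6208, payoff=20.2092, prob=0.032191
DUDUD: Ā=41.8928, payoff=22.9372, prob=0.032191
UUDUD: Ā=56.8202, payoff=8.0098, prob=0.030179
DDUUD: Ā=39.5195, payoff=25.3105, prob=0.032191
UDUUD: Ā=53.6011, payoff=11.2289, prob=0.030179
DUUUD: Ā=50.8731, payoff=13.9569, prob=0.030179
UUUUD: Ā=69.0003, payoff=0.0000, prob=0.028293
DDDDU: Ā=31.1020, payoff=33.7280, prob=0.034337
UDDDU: Ā=42.1843, payoff=22.6457, prob=0.032191
DUDDU: Ā=39.4563, payoff=25.3737, prob=0.032191
UUDDU: Ā=53.5155, payoff=11.3145, prob=0.030179
DDUDU: Ā=37.0830, payoff=27.7470, prob=0.032191
UDUDU: Ā=50.2965, payoff=14.5335, prob=0.030179
DUUDU: Ā=47.5685, payoff=17.2615, prob=0.030179
UUUDU: Ā=64.5181, payoff=0.3119, prob=0.028293
DDDUU: Ā=35.0182, payoff=29.8118, prob=0.032191
UDDUU: Ā=47.4959, payoff=17.3341, prob=0.030179
DUDUU: Ā=44.7679, payoff=20.0621, prob=0.030179
UUDUU: Ā=60.7197, payoff=4.1103, prob=0.028293
DDUUU: Ā=42.3945, payoff=22.4355, prob=0.030179
UDUUU: Ā=57.5006, payoff=7.3294, prob=0.028293
DUUUU: Ā=54.7726, payoff=10.0574, prob=0.028293
UUUUU: Ā=74.2893, payoff=0.0000, prob=0.026525
Price = Σ prob·payoff / R^5 = 18.487430 / 1.104081 = 16.7446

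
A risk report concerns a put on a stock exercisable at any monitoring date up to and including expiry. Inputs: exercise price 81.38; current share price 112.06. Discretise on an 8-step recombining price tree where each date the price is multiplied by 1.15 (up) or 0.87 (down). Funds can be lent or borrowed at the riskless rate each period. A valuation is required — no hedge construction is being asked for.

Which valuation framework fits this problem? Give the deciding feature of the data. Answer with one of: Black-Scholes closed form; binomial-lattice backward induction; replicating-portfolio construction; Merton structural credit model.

Key observation: an American put (K = 81.38, S₀ = 112.06) on a 8-date tree has no closed form — the optimal stopping decision is embedded and must be resolved recursively from expiry.

framework: binomial-lattice backward induction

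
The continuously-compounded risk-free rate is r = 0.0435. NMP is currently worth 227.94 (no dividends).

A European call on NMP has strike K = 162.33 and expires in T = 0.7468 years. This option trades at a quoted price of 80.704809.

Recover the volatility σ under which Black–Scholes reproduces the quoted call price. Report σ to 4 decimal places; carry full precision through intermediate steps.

At σ = 0.5270 the Black–Scholes value reproduces the quote:
σ√T = 0.527·√0.7468 = 0.455421
d₁ = (ln(S/K) + (r+σ²/2)T) / (σ√T) = (ln(227.94/162.33) + (0.0435+0.527²/2)·0.7468) / 0.455421 = (0.339451 + 0.136190) / 0.455421 = 1.044399
d₂ = d₁ − σ√T = 1.044399 − 0.455421 = 0.588978
e^{−rT} = 0.968036
N(d₁) = 0.851850,  N(d₂) = 0.722062
V = S·N(d₁) − K·e^{−rT}·N(d₂) = 194.170597 − 113.465788 = 80.704809 (the observed quote) — the price is monotone increasing in volatility, hence this σ is the only solution

sigma = 0.5270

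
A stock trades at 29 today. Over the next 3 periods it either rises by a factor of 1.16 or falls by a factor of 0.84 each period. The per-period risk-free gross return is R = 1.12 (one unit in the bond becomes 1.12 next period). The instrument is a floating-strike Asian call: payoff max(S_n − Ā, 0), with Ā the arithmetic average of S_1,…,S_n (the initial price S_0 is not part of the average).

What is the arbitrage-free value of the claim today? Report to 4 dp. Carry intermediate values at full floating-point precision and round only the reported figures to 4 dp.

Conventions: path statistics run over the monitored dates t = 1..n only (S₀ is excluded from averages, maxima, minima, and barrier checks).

price = 3.2258

Risk-neutral up-probability p* = (R−d)/(u−d) = (1.12−0.84)/(1.16−0.84) = 0.8750; the claim prices as the p*-weighted sum of path payoffs discounted by R^3.
Enumerate all 2^3 = 8 price paths (U = up ×1.16, D = down ×0.84); each path with k up-moves has probability p*^k·(1−p*)^(3−k).
DDD: Ā=20.6703, payoff=0.0000, prob=0.001953
UDD: Ā=28.5447, payoff=0.0000, prob=0.013672
DUD: Ā=25.4513, payoff=0.0000, prob=0.013672
UUD: Ā=35.1471, payoff=0.0000, prob=0.095703
DDU: Ā=22.8529, payoff=0.8835, prob=0.013672
UDU: Ā=31.5588, payoff=1.2200, prob=0.095703
DUU: Ā=28.4655, payoff=4.3133, prob=0.095703
UUU: Ā=39.3095, payoff=5.9565, prob=0.669922
Price = Σ prob·payoff / R^3 = 4.532043 / 1.404928 = 3.2258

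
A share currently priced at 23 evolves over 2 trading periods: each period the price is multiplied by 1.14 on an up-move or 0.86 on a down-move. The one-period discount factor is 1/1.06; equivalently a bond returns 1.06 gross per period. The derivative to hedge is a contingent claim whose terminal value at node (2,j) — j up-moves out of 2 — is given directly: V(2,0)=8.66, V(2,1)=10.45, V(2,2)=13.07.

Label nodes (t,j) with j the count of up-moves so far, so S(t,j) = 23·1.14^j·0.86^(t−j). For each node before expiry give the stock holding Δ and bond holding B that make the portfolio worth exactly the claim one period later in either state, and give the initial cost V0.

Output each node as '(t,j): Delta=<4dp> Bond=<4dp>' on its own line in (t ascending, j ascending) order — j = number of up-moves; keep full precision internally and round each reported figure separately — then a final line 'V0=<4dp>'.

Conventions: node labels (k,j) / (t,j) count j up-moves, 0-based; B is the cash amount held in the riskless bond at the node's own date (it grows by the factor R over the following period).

Since d<R<u, set p* = (R−d)/(u−d) = 0.7143; price each node as the discounted p*-expectation of its children.
Expiry values: V(2,0)=8.6600, V(2,1)=10.4500, V(2,2)=13.0700
(1,0): S=19.7800. Δ = (V_up−V_dn)/(S_up−S_dn) = (10.4500−8.6600)/(22.5492−17.0108) = 0.3232. V = [p*·10.4500 + (1−p*)·8.6600]/1.06 = 9.3760. B = V − Δ·S = 2.9832.
(1,1): S=26.2200. Δ = (V_up−V_dn)/(S_up−S_dn) = (13.0700−10.4500)/(29.8908−22.5492) = 0.3569. V = [p*·13.0700 + (1−p*)·10.4500]/1.06 = 11.6240. B = V − Δ·S = 2.2668.
(0,0): S=23.0000. Δ = (V_up−V_dn)/(S_up−S_dn) = (11.6240−9.3760)/(26.2200−19.7800) = 0.3491. V = [p*·11.6240 + (1−p*)·9.3760]/1.06 = 10.3601. B = V − Δ·S = 2.3316.
Verification: the root portfolio costs Δ(0,0)·S0 + B(0,0) = 10.3601, matching V0.

(0,0): Delta=0.3491 Bond=2.3316
(1,0): Delta=0.3232 Bond=2.9832
(1,1): Delta=0.3569 Bond=2.2668
V0=10.3601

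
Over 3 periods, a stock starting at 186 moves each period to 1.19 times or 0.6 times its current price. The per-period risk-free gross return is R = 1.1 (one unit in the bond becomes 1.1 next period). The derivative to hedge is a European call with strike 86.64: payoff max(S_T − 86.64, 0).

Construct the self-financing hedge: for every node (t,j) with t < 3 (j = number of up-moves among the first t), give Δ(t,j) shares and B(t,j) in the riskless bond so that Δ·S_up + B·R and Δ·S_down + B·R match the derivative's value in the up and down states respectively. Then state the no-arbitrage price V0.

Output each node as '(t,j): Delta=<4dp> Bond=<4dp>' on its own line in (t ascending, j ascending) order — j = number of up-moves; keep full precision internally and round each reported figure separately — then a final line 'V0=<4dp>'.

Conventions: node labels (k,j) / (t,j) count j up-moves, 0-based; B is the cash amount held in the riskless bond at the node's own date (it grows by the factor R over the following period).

(0,0): Delta=0.9795 Bond=-60.8533
(1,0): Delta=0.8354 Bond=-50.8523
(1,1): Delta=0.9926 Bond=-69.8342
(2,0): Delta=0.0000 Bond=0.0000
(2,1): Delta=0.9112 Bond=-66.0062
(2,2): Delta=1.0000 Bond=-78.7636
V0=121.3392

Under the risk-neutral measure, an up-move has probability p* = (R−d)/(u−d) = 0.8475 and values discount at R = 1.1.
At maturity the claim pays: V(3,0)=0.0000, V(3,1)=0.0000, V(3,2)=71.3968, V(3,3)=226.7996
  t=2,j=0: stock 66.9600 → up 79.6824 (V=0.0000), down 40.1760 (V=0.0000). Price 0.0000; hedge Δ=0.0000, bond B=0.0000.
  t=2,j=1: stock 132.8040 → up 158.0368 (V=71.3968), down 79.6824 (V=0.0000). Price 55.0052; hedge Δ=0.9112, bond B=-66.0062.
  t=2,j=2: stock 263.3946 → up 313.4396 (V=226.7996), down 158.0368 (V=71.3968). Price 184.6310; hedge Δ=1.0000, bond B=-78.7636.
  t=1,j=0: stock 111.6000 → up 132.8040 (V=55.0052), down 66.9600 (V=0.0000). Price 42.3769; hedge Δ=0.8354, bond B=-50.8523.
  t=1,j=1: stock 221.3400 → up 263.3946 (V=184.6310), down 132.8040 (V=55.0052). Price 149.8705; hedge Δ=0.9926, bond B=-69.8342.
  t=0,j=0: stock 186.0000 → up 221.3400 (V=149.8705), down 111.6000 (V=42.3769). Price 121.3392; hedge Δ=0.9795, bond B=-60.8533.
Check: Δ(0,0)·S0 + B(0,0) = 121.3392 = V0.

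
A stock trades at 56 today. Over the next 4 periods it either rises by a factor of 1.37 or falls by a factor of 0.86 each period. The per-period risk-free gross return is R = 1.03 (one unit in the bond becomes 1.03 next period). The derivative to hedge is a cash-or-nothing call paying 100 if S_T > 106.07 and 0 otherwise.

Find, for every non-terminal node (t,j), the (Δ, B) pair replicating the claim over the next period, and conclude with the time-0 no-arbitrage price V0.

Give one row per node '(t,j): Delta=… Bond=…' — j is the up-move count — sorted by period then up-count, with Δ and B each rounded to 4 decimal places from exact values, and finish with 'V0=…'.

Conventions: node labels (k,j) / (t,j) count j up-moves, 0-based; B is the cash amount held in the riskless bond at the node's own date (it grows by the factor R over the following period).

(0,0): Delta=0.7121 Bond=-30.0034
(1,0): Delta=0.4264 Bond=-17.1464
(1,1): Delta=1.0707 Bond=-58.4175
(2,0): Delta=0.0000 Bond=0.0000
(2,1): Delta=0.9618 Bond=-52.9825
(2,2): Delta=1.2075 Bond=-74.5452
(3,0): Delta=0.0000 Bond=0.0000
(3,1): Delta=0.0000 Bond=0.0000
(3,2): Delta=2.1692 Bond=-163.7160
(3,3): Delta=0.0000 Bond=97.0874
V0=9.8721

No-arbitrage ⇒ martingale measure with p* = (R−d)/(u−d) = 0.3333.
Expiry values: V(4,0)=0.0000, V(4,1)=0.0000, V(4,2)=0.0000, V(4,3)=100.0000, V(4,4)=100.0000
Node (3,0) S=35.6191: V=(p*·0.0000+(1−p*)·0.0000)/1.03=0.0000; Δ=(0.0000−0.0000)/(48.7982−30.6325)=0.0000; B=V−Δ·S=0.0000
Node (3,1) S=56.7421: V=(p*·0.0000+(1−p*)·0.0000)/1.03=0.0000; Δ=(0.0000−0.0000)/(77.7367−48.7982)=0.0000; B=V−Δ·S=0.0000
Node (3,2) S=90.3915: V=(p*·100.0000+(1−p*)·0.0000)/1.03=32.3625; Δ=(100.0000−0.0000)/(123.8364−77.7367)=2.1692; B=V−Δ·S=-163.7160
Node (3,3) S=143.9958: V=(p*·100.0000+(1−p*)·100.0000)/1.03=97.0874; Δ=(100.0000−100.0000)/(197.2742−123.8364)=0.0000; B=V−Δ·S=97.0874
Node (2,0) S=41.4176: V=(p*·0.0000+(1−p*)·0.0000)/1.03=0.0000; Δ=(0.0000−0.0000)/(56.7421−35.6191)=0.0000; B=V−Δ·S=0.0000
Node (2,1) S=65.9792: V=(p*·32.3625+(1−p*)·0.0000)/1.03=10.4733; Δ=(32.3625−0.0000)/(90.3915−56.7421)=0.9618; B=V−Δ·S=-52.9825
Node (2,2) S=105.1064: V=(p*·97.0874+(1−p*)·32.3625)/1.03=52.3664; Δ=(97.0874−32.3625)/(143.9958−90.3915)=1.2075; B=V−Δ·S=-74.5452
Node (1,0) S=48.1600: V=(p*·10.4733+(1−p*)·0.0000)/1.03=3.3894; Δ=(10.4733−0.0000)/(65.9792−41.4176)=0.4264; B=V−Δ·S=-17.1464
Node (1,1) S=76.7200: V=(p*·52.3664+(1−p*)·10.4733)/1.03=23.7259; Δ=(52.3664−10.4733)/(105.1064−65.9792)=1.0707; B=V−Δ·S=-58.4175
Node (0,0) S=56.0000: V=(p*·23.7259+(1−p*)·3.3894)/1.03=9.8721; Δ=(23.7259−3.3894)/(76.7200−48.1600)=0.7121; B=V−Δ·S=-30.0034
Verification: the root portfolio costs Δ(0,0)·S0 + B(0,0) = 9.8721, matching V0.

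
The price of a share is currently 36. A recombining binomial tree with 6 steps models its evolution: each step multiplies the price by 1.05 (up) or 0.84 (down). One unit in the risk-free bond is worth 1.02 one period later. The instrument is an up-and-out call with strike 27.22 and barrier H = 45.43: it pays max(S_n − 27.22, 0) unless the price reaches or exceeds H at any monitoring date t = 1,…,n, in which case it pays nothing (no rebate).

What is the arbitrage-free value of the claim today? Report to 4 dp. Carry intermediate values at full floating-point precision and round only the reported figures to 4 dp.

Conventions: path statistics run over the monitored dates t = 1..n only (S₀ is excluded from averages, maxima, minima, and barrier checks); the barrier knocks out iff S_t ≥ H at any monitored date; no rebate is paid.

price = 3.8743

Under the martingale measure an up-move has probability p* = 0.8571; value the claim as the probability-weighted average of per-path payoffs, discounted 6 periods at R = 1.02.
Enumerate all 2^6 = 64 price paths (U = up ×1.05, D = down ×0.84); each path with k up-moves has probability p*^k·(1−p*)^(6−k).
DDDDDD: M=30.2400, payoff=0.0000, prob=0.000008
UDDDDD: M=37.8000, payoff=0.0000, prob=0.000051
DUDDDD: M=31.7520, payoff=0.0000, prob=0.000051
UUDDDD: M=39.6900, payoff=0.0000, prob=0.000306
DDUDDD: M=30.2400, payoff=0.0000, prob=0.000051
UDUDDD: M=37.8000, payoff=0.0000, prob=0.000306
DUUDDD: M=33.3396, payoff=0.0000, prob=0.000306
UUUDDD: M=41.6745, payoff=0.0000, prob=0.001836
DDDUDD: M=30.2400, payoff=0.0000, prob=0.000051
UDDUDD: M=37.8000, payoff=0.0000, prob=0.000306
DUDUDD: M=31.7520, payoff=0.0000, prob=0.000306
UUDUDD: M=39.6900, payoff=0.0000, prob=0.001836
DDUUDD: M=30.2400, payoff=0.0000, prob=0.000306
UDUUDD: M=37.8000, payoff=0.0000, prob=0.001836
DUUUDD: M=35.0066, payoff=0.0000, prob=0.001836
UUUUDD: M=43.7582, payoff=3.6558, prob=0.011016
DDDDUD: M=30.2400, payoff=0.0000, prob=0.000051
UDDDUD: M=37.8000, payoff=0.0000, prob=0.000306
DUDDUD: M=31.7520, payoff=0.0000, prob=0.000306
UUDDUD: M=39.6900, payoff=0.0000, prob=0.001836
DDUDUD: M=30.2400, payoff=0.0000, prob=0.000306
UDUDUD: M=37.8000, payoff=0.0000, prob=0.001836
DUUDUD: M=33.3396, payoff=0.0000, prob=0.001836
UUUDUD: M=41.6745, payoff=3.6558, prob=0.011016
DDDUUD: M=30.2400, payoff=0.0000, prob=0.000306
UDDUUD: M=37.8000, payoff=0.0000, prob=0.001836
DUDUUD: M=31.7520, payoff=0.0000, prob=0.001836
UUDUUD: M=39.6900, payoff=3.6558, prob=0.011016
DDUUUD: M=30.2400, payoff=0.0000, prob=0.001836
UDUUUD: M=37.8000, payoff=3.6558, prob=0.011016
DUUUUD: M=36.7569, payoff=3.6558, prob=0.011016
UUUUUD: M=45.9461, payoff=0.0000, prob=0.066095
DDDDDU: M=30.2400, payoff=0.0000, prob=0.000051
UDDDDU: M=37.8000, payoff=0.0000, prob=0.000306
DUDDDU: M=31.7520, payoff=0.0000, prob=0.000306
UUDDDU: M=39.6900, payoff=0.0000, prob=0.001836
DDUDDU: M=30.2400, payoff=0.0000, prob=0.000306
UDUDDU: M=37.8000, payoff=0.0000, prob=0.001836
DUUDDU: M=33.3396, payoff=0.0000, prob=0.001836
UUUDDU: M=41.6745, payoff=3.6558, prob=0.011016
DDDUDU: M=30.2400, payoff=0.0000, prob=0.000306
UDDUDU: M=37.8000, payoff=0.0000, prob=0.001836
DUDUDU: M=31.7520, payoff=0.0000, prob=0.001836
UUDUDU: M=39.6900, payoff=3.6558, prob=0.011016
DDUUDU: M=30.2400, payoff=0.0000, prob=0.001836
UDUUDU: M=37.8000, payoff=3.6558, prob=0.011016
DUUUDU: M=35.0066, payoff=3.6558, prob=0.011016
UUUUDU: M=43.7582, payoff=11.3748, prob=0.066095
DDDDUU: M=30.2400, payoff=0.0000, prob=0.000306
UDDDUU: M=37.8000, payoff=0.0000, prob=0.001836
DUDDUU: M=31.7520, payoff=0.0000, prob=0.001836
UUDDUU: M=39.6900, payoff=3.6558, prob=0.011016
DDUDUU: M=30.2400, payoff=0.0000, prob=0.001836
UDUDUU: M=37.8000, payoff=3.6558, prob=0.011016
DUUDUU: M=33.3396, payoff=3.6558, prob=0.011016
UUUDUU: M=41.6745, payoff=11.3748, prob=0.066095
DDDUUU: M=30.2400, payoff=0.0000, prob=0.001836
UDDUUU: M=37.8000, payoff=3.6558, prob=0.011016
DUDUUU: M=31.7520, payoff=3.6558, prob=0.011016
UUDUUU: M=39.6900, payoff=11.3748, prob=0.066095
DDUUUU: M=30.8758, payoff=3.6558, prob=0.011016
UDUUUU: M=38.5948, payoff=11.3748, prob=0.066095
DUUUUU: M=38.5948, payoff=11.3748, prob=0.066095
UUUUUU: M=48.2434, payoff=0.0000, prob=0.396569
Price = Σ prob·payoff / R^6 = 4.363142 / 1.126162 = 3.8743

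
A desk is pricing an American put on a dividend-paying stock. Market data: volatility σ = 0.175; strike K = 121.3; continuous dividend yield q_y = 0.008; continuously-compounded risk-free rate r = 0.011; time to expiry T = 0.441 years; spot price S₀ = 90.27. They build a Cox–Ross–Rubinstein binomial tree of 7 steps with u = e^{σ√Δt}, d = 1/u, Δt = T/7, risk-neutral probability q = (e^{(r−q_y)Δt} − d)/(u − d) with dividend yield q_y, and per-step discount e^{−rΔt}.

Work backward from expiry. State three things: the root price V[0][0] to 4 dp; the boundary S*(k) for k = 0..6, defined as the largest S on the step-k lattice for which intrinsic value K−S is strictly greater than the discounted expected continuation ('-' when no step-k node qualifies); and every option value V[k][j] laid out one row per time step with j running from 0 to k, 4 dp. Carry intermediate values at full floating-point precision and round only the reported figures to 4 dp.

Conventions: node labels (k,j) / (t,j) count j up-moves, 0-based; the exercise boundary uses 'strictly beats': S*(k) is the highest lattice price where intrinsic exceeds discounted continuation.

Δt=0.06300  u=1.04490  d=0.95703  q=0.49117  discount=0.99931
step 7 (expiry): payoffs max(K−S,0) = 54.9242 48.8293 42.1748 34.9093 26.9766 18.3154 8.8590 0.0000
step 6: (k=6,j=0): S=69.3563, K−S=51.9437, hold=51.8946 ⇒ V=51.9437 exercise | (k=6,j=1): S=75.7249, K−S=45.5751, hold=45.5293 ⇒ V=45.5751 exercise | (k=6,j=2): S=82.6782, K−S=38.6218, hold=38.5794 ⇒ V=38.6218 exercise | (k=6,j=3): S=90.2700, K−S=31.0300, hold=30.9915 ⇒ V=31.0300 exercise | (k=6,j=4): S=98.5589, K−S=22.7411, hold=22.7067 ⇒ V=22.7411 exercise | (k=6,j=5): S=107.6089, K−S=13.6911, hold=13.6612 ⇒ V=13.6911 exercise | (k=6,j=6): S=117.4900, K−S=3.8100, hold=4.5046 ⇒ V=4.5046 continue  boundary S*=107.6089
step 5: (k=5,j=0): S=72.4707, K−S=48.8293, hold=48.7818 ⇒ V=48.8293 exercise | (k=5,j=1): S=79.1252, K−S=42.1748, hold=42.1307 ⇒ V=42.1748 exercise | (k=5,j=2): S=86.3907, K−S=34.9093, hold=34.8688 ⇒ V=34.9093 exercise | (k=5,j=3): S=94.3234, K−S=26.9766, hold=26.9400 ⇒ V=26.9766 exercise | (k=5,j=4): S=102.9846, K−S=18.3154, hold=18.2833 ⇒ V=18.3154 exercise | (k=5,j=5): S=112.4410, K−S=8.8590, hold=9.1726 ⇒ V=9.1726 continue  boundary S*=102.9846
step 4: (k=4,j=0): S=75.7249, K−S=45.5751, hold=45.5293 ⇒ V=45.5751 exercise | (k=4,j=1): S=82.6782, K−S=38.6218, hold=38.5794 ⇒ V=38.6218 exercise | (k=4,j=2): S=90.2700, K−S=31.0300, hold=30.9915 ⇒ V=31.0300 exercise | (k=4,j=3): S=98.5589, K−S=22.7411, hold=22.7067 ⇒ V=22.7411 exercise | (k=4,j=4): S=107.6089, K−S=13.6911, hold=13.8151 ⇒ V=13.8151 continue  boundary S*=98.5589
step 3: (k=3,j=0): S=79.1252, K−S=42.1748, hold=42.1307 ⇒ V=42.1748 exercise | (k=3,j=1): S=86.3907, K−S=34.9093, hold=34.8688 ⇒ V=34.9093 exercise | (k=3,j=2): S=94.3234, K−S=26.9766, hold=26.9400 ⇒ V=26.9766 exercise | (k=3,j=3): S=102.9846, K−S=18.3154, hold=18.3442 ⇒ V=18.3442 continue  boundary S*=94.3234
step 2: (k=2,j=0): S=82.6782, K−S=38.6218, hold=38.5794 ⇒ V=38.6218 exercise | (k=2,j=1): S=90.2700, K−S=31.0300, hold=30.9915 ⇒ V=31.0300 exercise | (k=2,j=2): S=98.5589, K−S=22.7411, hold=22.7208 ⇒ V=22.7411 exercise  boundary S*=98.5589
step 1: (k=1,j=0): S=86.3907, K−S=34.9093, hold=34.8688 ⇒ V=34.9093 exercise | (k=1,j=1): S=94.3234, K−S=26.9766, hold=26.9400 ⇒ V=26.9766 exercise  boundary S*=94.3234
step 0: (k=0,j=0): S=90.2700, K−S=31.0300, hold=30.9915 ⇒ V=31.0300 exercise  boundary S*=90.2700

price = 31.0300
boundary = 90.2700 94.3234 98.5589 94.3234 98.5589 102.9846 107.6089
tree:
31.0300
34.9093 26.9766
38.6218 31.0300 22.7411
42.1748 34.9093 26.9766 18.3442
45.5751 38.6218 31.0300 22.7411 13.8151
48.8293 42.1748 34.9093 26.9766 18.3154 9.1726
51.9437 45.5751 38.6218 31.0300 22.7411 13.6911 4.5046
54.9242 48.8293 42.1748 34.9093 26.9766 18.3154 8.8590 0.0000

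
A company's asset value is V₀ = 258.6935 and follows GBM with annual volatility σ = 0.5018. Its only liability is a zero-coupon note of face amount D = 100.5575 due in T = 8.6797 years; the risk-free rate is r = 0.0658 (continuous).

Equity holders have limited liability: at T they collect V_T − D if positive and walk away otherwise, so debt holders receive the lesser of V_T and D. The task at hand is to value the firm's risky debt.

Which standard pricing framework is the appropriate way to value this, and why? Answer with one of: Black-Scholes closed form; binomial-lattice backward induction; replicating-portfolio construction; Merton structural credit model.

framework: Merton structural credit model

Key observation: a levered firm with one bullet debt due at 8.6797 years is the canonical structural-credit setup: equity is a call on the firm's assets struck at the face value.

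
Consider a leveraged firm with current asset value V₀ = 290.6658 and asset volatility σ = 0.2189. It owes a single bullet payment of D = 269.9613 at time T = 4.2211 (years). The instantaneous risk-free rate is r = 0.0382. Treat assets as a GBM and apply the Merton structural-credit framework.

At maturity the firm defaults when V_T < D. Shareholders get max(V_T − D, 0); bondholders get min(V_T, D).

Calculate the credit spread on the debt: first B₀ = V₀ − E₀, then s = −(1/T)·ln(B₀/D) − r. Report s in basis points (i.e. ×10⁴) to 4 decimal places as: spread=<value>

spread=237.2261

With assets at 290.6658 and a single debt payment of 269.9613 at 4.2211 years:
d₁ = [ln(V₀/D) + (r + σ²/2)T] / (σ√T)
   = [ln(290.6658/269.9613) + (0.0382 + 0.5·0.2189²)·4.2211] / (0.2189·√4.2211)
   = [0.073896 + 0.262378] / 0.449737 = 0.747711
d₂ = d₁ − σ√T = 0.747711 − 0.449737 = 0.297974
N(d₁) = 0.772683,  N(d₂) = 0.617138,  e^(−rT) = 0.851083
E₀ = V₀·N(d₁) − D·e^(−rT)·N(d₂)
   = 290.6658·0.772683 − 269.9613·0.851083·0.617138 = 82.799088
B₀ = V₀ − E₀ = 290.6658 − 82.799088 = 207.866712
spread = −(1/T)·ln(B₀/D) − r = −(1/4.2211)·ln(207.866712/269.9613) − 0.0382 = 0.02372261
in basis points: 0.02372261 × 10⁴ = 237.2261 bp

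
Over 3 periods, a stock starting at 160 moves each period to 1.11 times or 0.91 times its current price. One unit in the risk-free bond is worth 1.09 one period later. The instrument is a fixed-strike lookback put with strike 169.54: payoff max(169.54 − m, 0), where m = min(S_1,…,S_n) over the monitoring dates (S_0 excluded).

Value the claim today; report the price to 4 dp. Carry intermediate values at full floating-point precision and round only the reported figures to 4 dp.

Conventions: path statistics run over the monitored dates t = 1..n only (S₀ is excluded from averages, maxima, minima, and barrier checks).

Risk-neutral up-probability p* = (R−d)/(u−d) = (1.09−0.91)/(1.11−0.91) = 0.9000; the claim prices as the p*-weighted sum of path payoffs discounted by R^3.
Enumerate all 2^3 = 8 price paths (U = up ×1.11, D = down ×0.91); each path with k up-moves has probability p*^k·(1−p*)^(3−k).
DDD: m=120.5714, payoff=48.9686, prob=0.001000
UDD: m=147.0706, payoff=22.4694, prob=0.009000
DUD: m=145.6000, payoff=23.9400, prob=0.009000
UUD: m=177.6000, payoff=0.0000, prob=0.081000
DDU: m=132.4960, payoff=37.0440, prob=0.009000
UDU: m=161.6160, payoff=7.9240, prob=0.081000
DUU: m=145.6000, payoff=23.9400, prob=0.081000
UUU: m=177.6000, payoff=0.0000, prob=0.729000
Price = Σ prob·payoff / R^3 = 3.381034 / 1.295029 = 2.6108

price = 2.6108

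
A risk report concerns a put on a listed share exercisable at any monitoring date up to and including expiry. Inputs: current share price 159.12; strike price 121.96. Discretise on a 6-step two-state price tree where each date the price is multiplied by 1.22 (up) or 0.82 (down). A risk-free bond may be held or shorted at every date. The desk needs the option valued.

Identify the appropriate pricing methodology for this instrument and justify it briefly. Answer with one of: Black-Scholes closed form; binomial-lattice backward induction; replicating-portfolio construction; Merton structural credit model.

framework: binomial-lattice backward induction

Key observation: the exercise right at every one of the 6 steps is what matters: each node needs max(121.96 − S, continuation), which only the stepwise tree valuation starting from spot 159.12 delivers.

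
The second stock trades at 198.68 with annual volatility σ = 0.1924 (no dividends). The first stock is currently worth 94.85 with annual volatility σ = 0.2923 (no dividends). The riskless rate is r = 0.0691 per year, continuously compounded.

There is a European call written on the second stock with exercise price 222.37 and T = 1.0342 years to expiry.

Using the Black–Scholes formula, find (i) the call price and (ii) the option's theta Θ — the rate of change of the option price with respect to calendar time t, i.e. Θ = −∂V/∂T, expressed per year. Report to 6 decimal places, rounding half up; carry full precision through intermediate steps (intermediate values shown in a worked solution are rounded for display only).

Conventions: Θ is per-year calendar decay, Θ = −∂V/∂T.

price = 11.980478
Θ = -12.871271

σ√T = 0.1924·√1.0342 = 0.195662
d₁ = (ln(S/K) + (r+σ²/2)T) / (σ√T) = (ln(198.68/222.37) + (0.0691+0.1924²/2)·1.0342) / 0.195662 = (-0.112647 + 0.090605) / 0.195662 = -0.112654
d₂ = d₁ − σ√T = -0.112654 − 0.195662 = -0.308316
e^{−rT} = 0.931031
N(d₁) = 0.455153,  N(d₂) = 0.378921
Call price V = S·N(d₁) − K·e^{−rT}·N(d₂) = 90.429719 − 78.449241 = 11.980478
φ(d₁) = (1/√(2π))·e^{−d₁²/2} = 0.396419
Θ = −S·φ(d₁)·σ/(2√T) − r·K·e^{−rT}·N(d₂) = −7.450428 − 5.420843 = -12.871271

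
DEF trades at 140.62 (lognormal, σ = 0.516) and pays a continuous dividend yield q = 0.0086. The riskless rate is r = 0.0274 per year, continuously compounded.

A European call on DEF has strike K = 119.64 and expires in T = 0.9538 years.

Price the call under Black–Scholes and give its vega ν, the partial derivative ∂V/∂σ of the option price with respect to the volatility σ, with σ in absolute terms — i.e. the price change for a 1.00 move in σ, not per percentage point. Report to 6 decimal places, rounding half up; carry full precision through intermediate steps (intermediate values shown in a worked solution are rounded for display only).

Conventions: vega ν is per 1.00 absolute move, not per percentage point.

price = 38.484915
ν = 45.165409

σ√T = 0.516·√0.9538 = 0.503939
d₁ = (ln(S/K) + (r−q+σ²/2)T) / (σ√T) = (ln(140.62/119.64) + (0.0274−0.0086+0.516²/2)·0.9538) / 0.503939 = (0.161574 + 0.144909) / 0.503939 = 0.608174
d₂ = d₁ − σ√T = 0.608174 − 0.503939 = 0.104235
e^{−rT} = 0.974204
e^{−qT} = 0.991831
N(d₁) = 0.728464,  N(d₂) = 0.541508
Call price V = S·e^{−qT}·N(d₁) − K·e^{−rT}·N(d₂) = 101.599788 − 63.114873 = 38.484915
φ(d₁) = (1/√(2π))·e^{−d₁²/2} = 0.331583
ν = S·e^{−qT}·φ(d₁)·√T = 45.165409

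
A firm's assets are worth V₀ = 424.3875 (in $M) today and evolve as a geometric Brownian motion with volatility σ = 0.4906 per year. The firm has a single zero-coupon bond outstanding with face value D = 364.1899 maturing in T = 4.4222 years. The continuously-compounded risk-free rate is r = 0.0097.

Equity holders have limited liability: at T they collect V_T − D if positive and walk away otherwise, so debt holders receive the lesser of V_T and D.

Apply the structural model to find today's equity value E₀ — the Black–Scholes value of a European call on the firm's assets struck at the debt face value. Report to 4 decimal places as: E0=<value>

E0=192.5887

Equity is a call on the firm's assets struck at D = 364.1899:
d₁ = [ln(V₀/D) + (r + σ²/2)T] / (σ√T)
   = [ln(424.3875/364.1899) + (0.0097 + 0.5·0.4906²)·4.4222] / (0.4906·√4.4222)
   = [0.152972 + 0.575081] / 1.031684 = 0.705694
d₂ = d₁ − σ√T = 0.705694 − 1.031684 = -0.325990
N(d₁) = 0.759811,  N(d₂) = 0.372216,  e^(−rT) = 0.958012
E₀ = V₀·N(d₁) − D·e^(−rT)·N(d₂)
   = 424.3875·0.759811 − 364.1899·0.958012·0.372216 = 192.588740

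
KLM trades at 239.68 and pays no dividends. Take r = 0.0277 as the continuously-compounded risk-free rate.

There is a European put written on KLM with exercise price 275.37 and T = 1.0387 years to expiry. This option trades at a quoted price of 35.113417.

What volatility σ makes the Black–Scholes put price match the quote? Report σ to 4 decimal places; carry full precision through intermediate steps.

sigma = 0.1731

At σ = 0.1731 the Black–Scholes value reproduces the quote:
σ√T = 0.1731·√1.0387 = 0.176418
d₁ = (ln(S/K) + (r+σ²/2)T) / (σ√T) = (ln(239.68/275.37) + (0.0277+0.1731²/2)·1.0387) / 0.176418 = (-0.138811 + 0.044334) / 0.176418 = -0.535532
d₂ = d₁ − σ√T = -0.535532 − 0.176418 = -0.711950
e^{−rT} = 0.971638
N(−d₁) = 0.703859,  N(−d₂) = 0.761752
V = K·e^{−rT}·N(−d₂) − S·N(−d₁) = 203.814355 − 168.700939 = 35.113417 (the quoted price), and the Black–Scholes price is strictly increasing in σ, so σ is unique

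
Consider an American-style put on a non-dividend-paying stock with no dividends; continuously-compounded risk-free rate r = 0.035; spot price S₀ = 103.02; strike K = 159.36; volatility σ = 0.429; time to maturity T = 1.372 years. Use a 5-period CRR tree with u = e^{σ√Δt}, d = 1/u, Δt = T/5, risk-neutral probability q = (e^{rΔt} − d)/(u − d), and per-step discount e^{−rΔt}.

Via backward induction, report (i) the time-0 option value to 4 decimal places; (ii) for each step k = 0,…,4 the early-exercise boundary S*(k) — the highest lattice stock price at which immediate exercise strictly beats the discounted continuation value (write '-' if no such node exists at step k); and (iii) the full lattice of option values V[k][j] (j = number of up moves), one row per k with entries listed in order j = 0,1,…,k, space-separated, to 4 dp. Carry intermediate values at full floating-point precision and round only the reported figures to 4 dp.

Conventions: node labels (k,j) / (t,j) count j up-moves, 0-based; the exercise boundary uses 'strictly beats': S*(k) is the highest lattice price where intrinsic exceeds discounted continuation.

price = 59.9899
boundary = - 82.2859 65.7247 82.2859 103.0200
tree:
59.9899
77.0741 41.6053
93.6353 57.9824 23.6519
106.8632 77.0741 37.2495 8.5194
117.4289 93.6353 56.3400 16.0882 0.0000
125.8681 106.8632 77.0741 30.3813 0.0000 0.0000

Δt=0.27440  u=1.25198  d=0.79874  q=0.46535  discount=0.99044
step 5 (expiry): payoffs max(K−S,0) = 125.8681 106.8632 77.0741 30.3813 0.0000 0.0000
step 4: (k=4,j=0): S=41.9311, K−S=117.4289, hold=115.9058 ⇒ V=117.4289 exercise | (k=4,j=1): S=65.7247, K−S=93.6353, hold=92.1121 ⇒ V=93.6353 exercise | (k=4,j=2): S=103.0200, K−S=56.3400, hold=54.8168 ⇒ V=56.3400 exercise | (k=4,j=3): S=161.4783, K−S=0.0000, hold=16.0882 ⇒ V=16.0882 continue | (k=4,j=4): S=253.1087, K−S=0.0000, hold=0.0000 ⇒ V=0.0000 continue  boundary S*=103.0200
step 3: (k=3,j=0): S=52.4968, K−S=106.8632, hold=105.3401 ⇒ V=106.8632 exercise | (k=3,j=1): S=82.2859, K−S=77.0741, hold=75.5510 ⇒ V=77.0741 exercise | (k=3,j=2): S=128.9787, K−S=30.3813, hold=37.2495 ⇒ V=37.2495 continue | (k=3,j=3): S=202.1672, K−S=0.0000, hold=8.5194 ⇒ V=8.5194 continue  boundary S*=82.2859
step 2: (k=2,j=0): S=65.7247, K−S=93.6353, hold=92.1121 ⇒ V=93.6353 exercise | (k=2,j=1): S=103.0200, K−S=56.3400, hold=57.9824 ⇒ V=57.9824 continue | (k=2,j=2): S=161.4783, K−S=0.0000, hold=23.6519 ⇒ V=23.6519 continue  boundary S*=65.7247
step 1: (k=1,j=0): S=82.2859, K−S=77.0741, hold=76.3079 ⇒ V=77.0741 exercise | (k=1,j=1): S=128.9787, K−S=30.3813, hold=41.6053 ⇒ V=41.6053 continue  boundary S*=82.2859
step 0: (k=0,j=0): S=103.0200, K−S=56.3400, hold=59.9899 ⇒ V=59.9899 continue  boundary S*=-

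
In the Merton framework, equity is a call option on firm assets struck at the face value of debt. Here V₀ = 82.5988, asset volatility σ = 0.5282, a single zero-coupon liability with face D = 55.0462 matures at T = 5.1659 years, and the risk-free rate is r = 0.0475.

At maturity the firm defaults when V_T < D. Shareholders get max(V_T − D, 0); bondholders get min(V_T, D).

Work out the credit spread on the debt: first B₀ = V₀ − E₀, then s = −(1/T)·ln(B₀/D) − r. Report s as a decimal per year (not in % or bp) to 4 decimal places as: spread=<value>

Work the structural quantities from V₀ = 82.5988 against face 55.0462:
d₁ = [ln(V₀/D) + (r + σ²/2)T] / (σ√T)
   = [ln(82.5988/55.0462) + (0.0475 + 0.5·0.5282²)·5.1659] / (0.5282·√5.1659)
   = [0.405822 + 0.966011] / 1.200526 = 1.142694
d₂ = d₁ − σ√T = 1.142694 − 1.200526 = -0.057831
N(d₁) = 0.873417,  N(d₂) = 0.476941,  e^(−rT) = 0.782407
E₀ = V₀·N(d₁) − D·e^(−rT)·N(d₂)
   = 82.5988·0.873417 − 55.0462·0.782407·0.476941 = 51.602044
B₀ = V₀ − E₀ = 82.5988 − 51.602044 = 30.996756
spread = −(1/T)·ln(B₀/D) − r = −(1/5.1659)·ln(30.996756/55.0462) − 0.0475 = 0.06366945

spread=0.0637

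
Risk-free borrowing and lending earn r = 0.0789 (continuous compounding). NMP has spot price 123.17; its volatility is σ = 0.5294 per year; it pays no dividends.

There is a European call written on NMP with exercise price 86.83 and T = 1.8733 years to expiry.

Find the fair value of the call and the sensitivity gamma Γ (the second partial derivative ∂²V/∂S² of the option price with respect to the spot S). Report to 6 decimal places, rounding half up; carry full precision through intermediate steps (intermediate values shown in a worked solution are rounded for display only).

σ√T = 0.5294·√1.8733 = 0.724582
d₁ = (ln(S/K) + (r+σ²/2)T) / (σ√T) = (ln(123.17/86.83) + (0.0789+0.5294²/2)·1.8733) / 0.724582 = (0.349613 + 0.410313) / 0.724582 = 1.048779
d₂ = d₁ − σ√T = 1.048779 − 0.724582 = 0.324197
e^{−rT} = 0.862601
N(d₁) = 0.852860,  N(d₂) = 0.627105
Call price V = S·N(d₁) − K·e^{−rT}·N(d₂) = 105.046769 − 46.969957 = 58.076811
φ(d₁) = (1/√(2π))·e^{−d₁²/2} = 0.230177
Γ = φ(d₁) / (S·σ·√T) = 0.002579

price = 58.076811
Γ = 0.002579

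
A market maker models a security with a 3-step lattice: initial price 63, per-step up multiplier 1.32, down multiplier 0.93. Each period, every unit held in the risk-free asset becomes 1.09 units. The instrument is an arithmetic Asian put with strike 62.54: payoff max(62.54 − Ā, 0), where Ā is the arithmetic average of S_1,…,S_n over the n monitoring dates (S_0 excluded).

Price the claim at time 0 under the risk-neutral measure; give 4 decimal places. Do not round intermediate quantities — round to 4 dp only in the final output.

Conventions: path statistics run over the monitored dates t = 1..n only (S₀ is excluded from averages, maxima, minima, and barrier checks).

price = 1.3561

Risk-neutral up-probability p* = (R−d)/(u−d) = (1.09−0.93)/(1.32−0.93) = 0.4103; the claim prices as the p*-weighted sum of path payoffs discounted by R^3.
Enumerate all 2^3 = 8 price paths (U = up ×1.32, D = down ×0.93); each path with k up-moves has probability p*^k·(1−p*)^(3−k).
DDD: Ā=54.5844, payoff=7.9556, prob=0.205111
UDD: Ā=77.4746, payoff=0.0000, prob=0.142686
DUD: Ā=69.2846, payoff=0.0000, prob=0.142686
UUD: Ā=98.3395, payoff=0.0000, prob=0.099260
DDU: Ā=61.6679, payoff=0.8721, prob=0.142686
UDU: Ā=87.5287, payoff=0.0000, prob=0.099260
DUU: Ā=79.3387, payoff=0.0000, prob=0.099260
UUU: Ā=112.6097, payoff=0.0000, prob=0.069050
Price = Σ prob·payoff / R^3 = 1.756217 / 1.295029 = 1.3561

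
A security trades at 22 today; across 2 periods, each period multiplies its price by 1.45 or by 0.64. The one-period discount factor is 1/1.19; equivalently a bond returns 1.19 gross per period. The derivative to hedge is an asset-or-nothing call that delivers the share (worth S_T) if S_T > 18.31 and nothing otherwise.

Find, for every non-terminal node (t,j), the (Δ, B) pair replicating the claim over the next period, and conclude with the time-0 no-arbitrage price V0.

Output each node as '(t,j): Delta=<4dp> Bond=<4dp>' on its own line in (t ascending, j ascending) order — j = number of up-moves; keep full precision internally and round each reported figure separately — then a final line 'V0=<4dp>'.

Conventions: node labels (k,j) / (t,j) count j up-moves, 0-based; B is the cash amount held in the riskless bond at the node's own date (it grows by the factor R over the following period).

Under the risk-neutral measure, an up-move has probability p* = (R−d)/(u−d) = 0.6790 and values discount at R = 1.19.
Payoffs at expiry: V(2,0)=0.0000, V(2,1)=20.4160, V(2,2)=46.2550
Node (1,0) S=14.0800: V=(p*·20.4160+(1−p*)·0.0000)/1.19=11.6493; Δ=(20.4160−0.0000)/(20.4160−9.0112)=1.7901; B=V−Δ·S=-13.5556
Node (1,1) S=31.9000: V=(p*·46.2550+(1−p*)·20.4160)/1.19=31.9000; Δ=(46.2550−20.4160)/(46.2550−20.4160)=1.0000; B=V−Δ·S=0.0000
Node (0,0) S=22.0000: V=(p*·31.9000+(1−p*)·11.6493)/1.19=21.3444; Δ=(31.9000−11.6493)/(31.9000−14.0800)=1.1364; B=V−Δ·S=-3.6565
Verification: the root portfolio costs Δ(0,0)·S0 + B(0,0) = 21.3444, matching V0.

(0,0): Delta=1.1364 Bond=-3.6565
(1,0): Delta=1.7901 Bond=-13.5556
(1,1): Delta=1.0000 Bond=0.0000
V0=21.3444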